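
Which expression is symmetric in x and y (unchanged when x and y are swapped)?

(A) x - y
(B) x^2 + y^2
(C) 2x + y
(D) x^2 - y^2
B

A symmetric expression is unchanged when the variables are permuted; here the transformation to test is the swap (x, y) -> (y, x).
Substitute the transformed coordinates into each option and compare with the original:
(A) x - y  ->  (y) - (x) = -x + y   [differs from x - y: not invariant]
(B) x^2 + y^2  ->  (y)^2 + (x)^2 = x^2 + y^2   [equals x^2 + y^2: invariant]
(C) 2x + y  ->  2(y) + (x) = x + 2y   [differs from 2x + y: not invariant]
(D) x^2 - y^2  ->  (y)^2 - (x)^2 = -x^2 + y^2   [differs from x^2 - y^2: not invariant]

Only option (B), x^2 + y^2, is unchanged by the transformation.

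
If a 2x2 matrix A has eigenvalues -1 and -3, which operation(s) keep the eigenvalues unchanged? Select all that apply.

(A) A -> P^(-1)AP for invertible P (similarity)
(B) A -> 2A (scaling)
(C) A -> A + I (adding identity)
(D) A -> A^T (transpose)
A and D

Eigenvalues are preserved by:
1. Similarity transformations: A -> P^(-1)AP (same characteristic polynomial)
2. Transpose: A^T has the same eigenvalues as A

Eigenvalues are NOT preserved by:
- Adding identity: eigenvalues become -1+1, -3+1
- Scaling: eigenvalues become -2, -6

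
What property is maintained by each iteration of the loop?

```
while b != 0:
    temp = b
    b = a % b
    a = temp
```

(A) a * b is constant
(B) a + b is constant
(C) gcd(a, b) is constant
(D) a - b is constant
C

A loop invariant must hold before the first iteration and be re-established by every execution of the body.

(C) gcd(a, b) is constant: One iteration replaces (a, b) by (b, a mod b). Since a mod b = a - q*b for an integer q, any common divisor of a and b divides b and a mod b, and conversely; hence gcd(b, a mod b) = gcd(a, b). For instance (14, 11) -> (11, 3) keeps gcd = 1. At exit b = 0 and a = gcd of the original inputs.

The other options fail:
(A) a * b is constant: e.g. (a, b) = (14, 11) -> (11, 3): the product goes from 154 to 33.
(B) a + b is constant: e.g. (a, b) = (14, 11) -> (11, 3): the sum goes from 25 to 14.
(D) a - b is constant: e.g. (a, b) = (14, 11) -> (11, 3): the difference goes from 3 to 8.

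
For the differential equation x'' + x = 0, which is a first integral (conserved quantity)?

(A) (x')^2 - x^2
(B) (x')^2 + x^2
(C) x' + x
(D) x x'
B

A first integral I satisfies dI/dt = 0 along every solution. Differentiate each option and use the equation of motion:
(A) d/dt[(x')^2 - x^2] = 2x'x'' - 2x x' = -4x x', not identically 0
(B) d/dt[(x')^2 + x^2] = 2x'x'' + 2x x' = 2x'(-x) + 2x x' = 0
(C) d/dt[x' + x] = x'' + x' = -x + x', not identically 0
(D) d/dt[x x'] = (x')^2 + x x'' = (x')^2 - x^2, not identically 0

Only (B) has zero time-derivative. So the energy-like quantity (x')^2 + x^2 is the first integral.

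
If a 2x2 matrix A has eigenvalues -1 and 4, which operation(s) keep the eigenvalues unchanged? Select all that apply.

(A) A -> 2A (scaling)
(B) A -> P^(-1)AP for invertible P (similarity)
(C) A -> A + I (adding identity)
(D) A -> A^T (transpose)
B and D

Eigenvalues are preserved by:
1. Similarity transformations: A -> P^(-1)AP (same characteristic polynomial)
2. Transpose: A^T has the same eigenvalues as A

Eigenvalues are NOT preserved by:
- Adding identity: eigenvalues become -1+1, 4+1
- Scaling: eigenvalues become -2, 8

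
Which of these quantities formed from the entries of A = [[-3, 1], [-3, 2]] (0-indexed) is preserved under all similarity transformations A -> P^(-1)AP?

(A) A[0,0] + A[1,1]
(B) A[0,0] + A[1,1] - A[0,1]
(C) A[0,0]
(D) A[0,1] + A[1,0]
A

A[0,0] + A[1,1] is the trace of A. By the cyclic property of the trace, tr(P^(-1)AP) = tr(APP^(-1)) = tr(A), so it is the same for every matrix similar to A.

The other combinations are not similarity invariants. For example, take P = [[2, 1], [1, 1]] (det P = 1), so P^(-1) = [[1, -1], [-1, 2]] and
B = P^(-1)AP = [[-1, -1], [-3, 0]].
Evaluating each option on A and on B:
(A) A[0,0] + A[1,1]: -1 for A, -1 for B -> unchanged
(B) A[0,0] + A[1,1] - A[0,1]: -2 for A, 0 for B -> changes
(C) A[0,0]: -3 for A, -1 for B -> changes
(D) A[0,1] + A[1,0]: -2 for A, -4 for B -> changes

Only (A) A[0,0] + A[1,1] = -1 survives (and it does so for every P, not just this one), so it is the invariant.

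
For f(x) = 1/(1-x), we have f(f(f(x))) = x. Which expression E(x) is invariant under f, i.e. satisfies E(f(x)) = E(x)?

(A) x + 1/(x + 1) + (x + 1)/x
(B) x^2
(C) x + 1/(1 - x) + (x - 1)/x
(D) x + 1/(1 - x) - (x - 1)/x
C

Replace x by f(x) = 1/(1 - x) in each option and simplify. As a quick numerical cross-check, also compare E(4) with E(f(4)) = E(-1/3).

(A) x + 1/(x + 1) + (x + 1)/x  ->  (1/(1 - x)) + 1/((1/(1 - x)) + 1) + ((1/(1 - x)) + 1)/(1/(1 - x)) = (-x^3 + 6x^2 - 11x + 7)/(x^2 - 3x + 2); check: E(4) = 109/20 but E(-1/3) = -5/6.   [not invariant]
(B) x^2  ->  (1/(1 - x))^2 = (x - 1)^(-2); check: E(4) = 16 but E(-1/3) = 1/9.   [not invariant]
(C) x + 1/(1 - x) + (x - 1)/x  ->  (1/(1 - x)) + 1/(1 - (1/(1 - x))) + ((1/(1 - x)) - 1)/(1/(1 - x)), which simplifies back to x + 1/(1 - x) + (x - 1)/x; check: E(4) = 53/12, E(-1/3) = 53/12.   [invariant]
(D) x + 1/(1 - x) - (x - 1)/x  ->  (1/(1 - x)) + 1/(1 - (1/(1 - x))) - ((1/(1 - x)) - 1)/(1/(1 - x)) = (x^2(1 - x) - x + (x - 1)^2)/(x(x - 1)); check: E(4) = 35/12 but E(-1/3) = -43/12.   [not invariant]

Only (C) is unchanged. Indeed f(f(x)) = 1/(1 - 1/(1-x)) = (1-x)/(-x) = (x-1)/x, so E(x) = x + f(x) + f(f(x)) is the sum over the whole 3-cycle; applying f just permutes the three terms cyclically (x -> f(x) -> f(f(x)) -> x), leaving the sum unchanged.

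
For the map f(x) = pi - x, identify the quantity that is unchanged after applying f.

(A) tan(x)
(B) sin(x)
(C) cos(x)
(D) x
B

For f(x) = pi - x:
sin(pi - x) = sin(x), so sine is invariant under this transformation.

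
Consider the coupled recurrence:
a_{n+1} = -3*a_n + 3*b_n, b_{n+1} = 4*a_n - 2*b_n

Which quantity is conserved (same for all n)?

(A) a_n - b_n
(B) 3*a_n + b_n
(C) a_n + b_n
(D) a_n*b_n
C

Replace a_n by a_{n+1} = -3*a_n + 3*b_n and b_n by b_{n+1} = 4*a_n - 2*b_n in each option and simplify:
(A) a_n - b_n  ->  (-3*a_n + 3*b_n) - (4*a_n - 2*b_n) = -7*a_n + 5*b_n   [not conserved]
(B) 3*a_n + b_n  ->  3*(-3*a_n + 3*b_n) + (4*a_n - 2*b_n) = -5*a_n + 7*b_n   [not conserved]
(C) a_n + b_n  ->  (-3*a_n + 3*b_n) + (4*a_n - 2*b_n) = a_n + b_n   [conserved]
(D) a_n*b_n  ->  (-3*a_n + 3*b_n)*(4*a_n - 2*b_n) = -12*a_n^2 + 18*a_n*b_n - 6*b_n^2   [not conserved]

Only (C) a_n + b_n returns to itself after one step, so it is the conserved quantity.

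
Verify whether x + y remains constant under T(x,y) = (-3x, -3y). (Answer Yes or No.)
No

Substitute T(x,y) = (-3x, -3y) into the expression and compare with the original.

Original: x + y
After applying T: (-3x) + (-3y) = -3x - 3y

This differs from the original x + y (difference: -4x - 4y), so the expression is NOT invariant.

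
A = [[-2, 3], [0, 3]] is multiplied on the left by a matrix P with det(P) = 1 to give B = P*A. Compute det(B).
-6

By the multiplicative property of determinants, det(B) = det(P*A) = det(P) * det(A) = det(A),
so the determinant is invariant under multiplication by any determinant-1 matrix; we just need det(A).

det(A) = (-2)(3) - (3)(0) = -6 - 0 = -6

Therefore det(B) = 1 * (-6) = -6.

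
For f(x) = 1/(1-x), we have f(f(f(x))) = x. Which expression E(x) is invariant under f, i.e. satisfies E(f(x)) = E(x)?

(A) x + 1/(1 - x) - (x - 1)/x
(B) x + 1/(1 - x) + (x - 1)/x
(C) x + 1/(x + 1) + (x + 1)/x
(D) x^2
B

Replace x by f(x) = 1/(1 - x) in each option and simplify. As a quick numerical cross-check, also compare E(4) with E(f(4)) = E(-1/3).

(A) x + 1/(1 - x) - (x - 1)/x  ->  (1/(1 - x)) + 1/(1 - (1/(1 - x))) - ((1/(1 - x)) - 1)/(1/(1 - x)) = (x^2(1 - x) - x + (x - 1)^2)/(x(x - 1)); check: E(4) = 35/12 but E(-1/3) = -43/12.   [not invariant]
(B) x + 1/(1 - x) + (x - 1)/x  ->  (1/(1 - x)) + 1/(1 - (1/(1 - x))) + ((1/(1 - x)) - 1)/(1/(1 - x)), which simplifies back to x + 1/(1 - x) + (x - 1)/x; check: E(4) = 53/12, E(-1/3) = 53/12.   [invariant]
(C) x + 1/(x + 1) + (x + 1)/x  ->  (1/(1 - x)) + 1/((1/(1 - x)) + 1) + ((1/(1 - x)) + 1)/(1/(1 - x)) = (-x^3 + 6x^2 - 11x + 7)/(x^2 - 3x + 2); check: E(4) = 109/20 but E(-1/3) = -5/6.   [not invariant]
(D) x^2  ->  (1/(1 - x))^2 = (x - 1)^(-2); check: E(4) = 16 but E(-1/3) = 1/9.   [not invariant]

Only (B) is unchanged. Indeed f(f(x)) = 1/(1 - 1/(1-x)) = (1-x)/(-x) = (x-1)/x, so E(x) = x + f(x) + f(f(x)) is the sum over the whole 3-cycle; applying f just permutes the three terms cyclically (x -> f(x) -> f(f(x)) -> x), leaving the sum unchanged.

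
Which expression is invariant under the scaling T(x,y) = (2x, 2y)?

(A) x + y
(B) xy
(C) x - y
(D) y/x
D

Under the uniform scaling T(x,y) = (2x, 2y):
Substitute the transformed coordinates into each option and compare with the original:
(A) x + y  ->  (2x) + (2y) = 2x + 2y   [differs from x + y: not invariant]
(B) xy  ->  (2x)(2y) = 4xy   [differs from xy: not invariant]
(C) x - y  ->  (2x) - (2y) = 2x - 2y   [differs from x - y: not invariant]
(D) y/x  ->  (2y)/(2x) = y/x   [equals y/x: invariant]

Only option (D), y/x, is unchanged by the transformation.
The common factor 2 cancels in a ratio of coordinates, while sums, products and sums of squares pick up factors of 2 or 4.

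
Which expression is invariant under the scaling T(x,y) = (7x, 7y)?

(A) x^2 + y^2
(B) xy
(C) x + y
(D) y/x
D

Under the uniform scaling T(x,y) = (7x, 7y):
Substitute the transformed coordinates into each option and compare with the original:
(A) x^2 + y^2  ->  (7x)^2 + (7y)^2 = 49x^2 + 49y^2   [differs from x^2 + y^2: not invariant]
(B) xy  ->  (7x)(7y) = 49xy   [differs from xy: not invariant]
(C) x + y  ->  (7x) + (7y) = 7x + 7y   [differs from x + y: not invariant]
(D) y/x  ->  (7y)/(7x) = y/x   [equals y/x: invariant]

Only option (D), y/x, is unchanged by the transformation.
The common factor 7 cancels in a ratio of coordinates, while sums, products and sums of squares pick up factors of 7 or 49.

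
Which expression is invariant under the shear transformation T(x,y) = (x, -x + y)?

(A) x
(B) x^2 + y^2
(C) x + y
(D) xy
A

Under the shear T(x,y) = (x, -x + y):
Substitute the transformed coordinates into each option and compare with the original:
(A) x  ->  (x) = x   [equals x: invariant]
(B) x^2 + y^2  ->  (x)^2 + (-x + y)^2 = 2x^2 - 2xy + y^2   [differs from x^2 + y^2: not invariant]
(C) x + y  ->  (x) + (-x + y) = y   [differs from x + y: not invariant]
(D) xy  ->  (x)(-x + y) = -x^2 + xy   [differs from xy: not invariant]

Only option (A), x, is unchanged by the transformation.
A vertical shear moves points parallel to the y-axis, so the x-coordinate (and any function of x alone) is unchanged.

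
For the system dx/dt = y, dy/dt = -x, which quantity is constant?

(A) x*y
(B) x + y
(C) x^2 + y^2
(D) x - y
C

A first integral I satisfies dI/dt = 0 along every solution. Differentiate each option and use the equation of motion:
(A) d/dt[x*y] = (dx/dt)y + x(dy/dt) = y^2 - x^2, not identically 0
(B) d/dt[x + y] = y + (-x) = y - x, not identically 0
(C) d/dt[x^2 + y^2] = 2x*dx/dt + 2y*dy/dt = 2x*y + 2y*(-x) = 0
(D) d/dt[x - y] = y - (-x) = x + y, not identically 0

Only (C) has zero time-derivative. So x^2 + y^2 (the squared radius; trajectories are circles) is the conserved quantity.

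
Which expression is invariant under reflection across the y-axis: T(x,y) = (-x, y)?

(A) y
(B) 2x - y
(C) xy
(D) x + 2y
A

The map is reflection across the y-axis: T(x,y) = (-x, y).
Substitute the transformed coordinates into each option and compare with the original:
(A) y  ->  (y) = y   [equals y: invariant]
(B) 2x - y  ->  2(-x) - (y) = -2x - y   [differs from 2x - y: not invariant]
(C) xy  ->  (-x)(y) = -xy   [differs from xy: not invariant]
(D) x + 2y  ->  (-x) + 2(y) = -x + 2y   [differs from x + 2y: not invariant]

Only option (A), y, is unchanged by the transformation.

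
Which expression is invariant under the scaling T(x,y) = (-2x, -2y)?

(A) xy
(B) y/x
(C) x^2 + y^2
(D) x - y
B

Under the uniform scaling T(x,y) = (-2x, -2y):
Substitute the transformed coordinates into each option and compare with the original:
(A) xy  ->  (-2x)(-2y) = 4xy   [differs from xy: not invariant]
(B) y/x  ->  (-2y)/(-2x) = y/x   [equals y/x: invariant]
(C) x^2 + y^2  ->  (-2x)^2 + (-2y)^2 = 4x^2 + 4y^2   [differs from x^2 + y^2: not invariant]
(D) x - y  ->  (-2x) - (-2y) = -2x + 2y   [differs from x - y: not invariant]

Only option (B), y/x, is unchanged by the transformation.
The common factor -2 cancels in a ratio of coordinates, while sums, products and sums of squares pick up factors of -2 or 4.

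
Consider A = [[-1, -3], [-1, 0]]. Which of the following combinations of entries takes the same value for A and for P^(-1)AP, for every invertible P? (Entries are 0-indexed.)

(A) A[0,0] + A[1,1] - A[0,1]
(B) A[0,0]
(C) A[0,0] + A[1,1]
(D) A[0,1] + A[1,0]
C

A[0,0] + A[1,1] is the trace of A. By the cyclic property of the trace, tr(P^(-1)AP) = tr(APP^(-1)) = tr(A), so it is the same for every matrix similar to A.

The other combinations are not similarity invariants. For example, take P = [[1, 2], [0, 1]] (det P = 1), so P^(-1) = [[1, -2], [0, 1]] and
B = P^(-1)AP = [[1, -1], [-1, -2]].
Evaluating each option on A and on B:
(A) A[0,0] + A[1,1] - A[0,1]: 2 for A, 0 for B -> changes
(B) A[0,0]: -1 for A, 1 for B -> changes
(C) A[0,0] + A[1,1]: -1 for A, -1 for B -> unchanged
(D) A[0,1] + A[1,0]: -4 for A, -2 for B -> changes

Only (C) A[0,0] + A[1,1] = -1 survives (and it does so for every P, not just this one), so it is the invariant.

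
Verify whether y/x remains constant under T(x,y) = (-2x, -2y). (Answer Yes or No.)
Yes

Substitute T(x,y) = (-2x, -2y) into the expression and compare with the original.

Original: y/x
After applying T: (-2y)/(-2x) = y/x

This is identical to the original y/x, so the expression is invariant.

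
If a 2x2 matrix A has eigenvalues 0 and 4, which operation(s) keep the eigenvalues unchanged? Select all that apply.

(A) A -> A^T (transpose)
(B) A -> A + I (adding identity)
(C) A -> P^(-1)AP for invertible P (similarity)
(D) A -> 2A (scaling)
A and C

Eigenvalues are preserved by:
1. Similarity transformations: A -> P^(-1)AP (same characteristic polynomial)
2. Transpose: A^T has the same eigenvalues as A

Eigenvalues are NOT preserved by:
- Adding identity: eigenvalues become 0+1, 4+1
- Scaling: eigenvalues become 0, 8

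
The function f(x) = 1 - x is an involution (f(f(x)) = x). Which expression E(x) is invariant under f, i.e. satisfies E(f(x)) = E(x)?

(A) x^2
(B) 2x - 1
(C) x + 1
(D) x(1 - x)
D

Replace x by f(x) = 1 - x in each option and simplify. As a quick numerical cross-check, also compare E(4) with E(f(4)) = E(-3).

(A) x^2  ->  (1 - x)^2 = (x - 1)^2; check: E(4) = 16 but E(-3) = 9.   [not invariant]
(B) 2x - 1  ->  2(1 - x) - 1 = 1 - 2x; check: E(4) = 7 but E(-3) = -7.   [not invariant]
(C) x + 1  ->  (1 - x) + 1 = 2 - x; check: E(4) = 5 but E(-3) = -2.   [not invariant]
(D) x(1 - x)  ->  (1 - x)(1 - (1 - x)), which simplifies back to x(1 - x); check: E(4) = -12, E(-3) = -12.   [invariant]

Only (D) is unchanged. E is symmetric under swapping x with f(x) = 1 - x, which is exactly what an involution does.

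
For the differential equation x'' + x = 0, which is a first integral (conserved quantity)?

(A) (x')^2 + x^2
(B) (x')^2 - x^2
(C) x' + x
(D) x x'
A

A first integral I satisfies dI/dt = 0 along every solution. Differentiate each option and use the equation of motion:
(A) d/dt[(x')^2 + x^2] = 2x'x'' + 2x x' = 2x'(-x) + 2x x' = 0
(B) d/dt[(x')^2 - x^2] = 2x'x'' - 2x x' = -4x x', not identically 0
(C) d/dt[x' + x] = x'' + x' = -x + x', not identically 0
(D) d/dt[x x'] = (x')^2 + x x'' = (x')^2 - x^2, not identically 0

Only (A) has zero time-derivative. So the energy-like quantity (x')^2 + x^2 is the first integral.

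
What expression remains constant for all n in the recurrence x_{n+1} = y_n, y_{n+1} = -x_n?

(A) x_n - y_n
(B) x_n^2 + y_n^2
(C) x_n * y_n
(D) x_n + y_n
B

For the recurrence x_{n+1} = y_n, y_{n+1} = -x_n:

x_{n+1}^2 + y_{n+1}^2 = y_n^2 + (-x_n)^2 = x_n^2 + y_n^2
The sum of squares is conserved (like energy in a harmonic oscillator).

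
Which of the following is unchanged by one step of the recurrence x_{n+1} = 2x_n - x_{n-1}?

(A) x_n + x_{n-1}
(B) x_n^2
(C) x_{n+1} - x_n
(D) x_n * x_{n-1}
C

For the recurrence x_{n+1} = 2x_n - x_{n-1}:

If x_{n+1} = 2x_n - x_{n-1}, then:
x_{n+1} - x_n = x_n - x_{n-1}
The first difference is constant throughout the sequence.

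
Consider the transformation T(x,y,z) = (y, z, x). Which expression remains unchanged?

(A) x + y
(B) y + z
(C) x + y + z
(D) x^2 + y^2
C

Apply T(x,y,z) = (y, z, x) to each option, i.e. replace (x, y, z) by the transformed coordinates.
Substitute the transformed coordinates into each option and compare with the original:
(A) x + y  ->  (y) + (z) = y + z   [differs from x + y: not invariant]
(B) y + z  ->  (z) + (x) = x + z   [differs from y + z: not invariant]
(C) x + y + z  ->  (y) + (z) + (x) = x + y + z   [equals x + y + z: invariant]
(D) x^2 + y^2  ->  (y)^2 + (z)^2 = y^2 + z^2   [differs from x^2 + y^2: not invariant]

Only option (C), x + y + z, is unchanged by the transformation.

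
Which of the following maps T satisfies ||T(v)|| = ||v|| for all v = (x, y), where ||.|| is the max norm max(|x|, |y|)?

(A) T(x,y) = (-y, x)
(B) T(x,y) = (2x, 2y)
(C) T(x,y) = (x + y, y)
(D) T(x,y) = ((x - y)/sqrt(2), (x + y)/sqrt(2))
A

A transformation preserves a norm if ||T(v)|| = ||v|| for every v; a single vector where the norm changes rules an option out.

(A) T(x,y) = (-y, x): preserves the norm -- it only permutes the coordinates and/or flips signs, which leaves max(|x|, |y|) unchanged.
(B) T(x,y) = (2x, 2y): v = (1, 0) has norm max(|1|, |0|) = 1, but T(v) = (2, 0) has norm 2 -- not preserved.
(C) T(x,y) = (x + y, y): v = (1, 1) has norm max(|1|, |1|) = 1, but T(v) = (2, 1) has norm 2 -- not preserved.
(D) T(x,y) = ((x - y)/sqrt(2), (x + y)/sqrt(2)): v = (1, 0) has norm max(|1|, |0|) = 1, but T(v) = (sqrt(2)/2, sqrt(2)/2) has norm sqrt(2)/2 -- not preserved.

Therefore the answer is (A).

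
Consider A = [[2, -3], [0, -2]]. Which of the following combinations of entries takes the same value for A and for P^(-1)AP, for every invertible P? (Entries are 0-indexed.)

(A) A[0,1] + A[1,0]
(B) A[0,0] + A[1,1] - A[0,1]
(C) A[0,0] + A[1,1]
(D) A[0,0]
C

A[0,0] + A[1,1] is the trace of A. By the cyclic property of the trace, tr(P^(-1)AP) = tr(APP^(-1)) = tr(A), so it is the same for every matrix similar to A.

The other combinations are not similarity invariants. For example, take P = [[1, 1], [1, 2]] (det P = 1), so P^(-1) = [[2, -1], [-1, 1]] and
B = P^(-1)AP = [[0, -4], [-1, 0]].
Evaluating each option on A and on B:
(A) A[0,1] + A[1,0]: -3 for A, -5 for B -> changes
(B) A[0,0] + A[1,1] - A[0,1]: 3 for A, 4 for B -> changes
(C) A[0,0] + A[1,1]: 0 for A, 0 for B -> unchanged
(D) A[0,0]: 2 for A, 0 for B -> changes

Only (C) A[0,0] + A[1,1] = 0 survives (and it does so for every P, not just this one), so it is the invariant.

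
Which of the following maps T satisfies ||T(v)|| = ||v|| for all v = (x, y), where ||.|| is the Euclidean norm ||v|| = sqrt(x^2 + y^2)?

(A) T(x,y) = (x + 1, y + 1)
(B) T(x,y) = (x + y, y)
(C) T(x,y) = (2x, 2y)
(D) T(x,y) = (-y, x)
D

A transformation preserves a norm if ||T(v)|| = ||v|| for every v; a single vector where the norm changes rules an option out.

(A) T(x,y) = (x + 1, y + 1): v = (1, 0) has norm sqrt((1)^2 + (0)^2) = 1, but T(v) = (2, 1) has norm sqrt(5) -- not preserved.
(B) T(x,y) = (x + y, y): v = (0, 1) has norm sqrt((0)^2 + (1)^2) = 1, but T(v) = (1, 1) has norm sqrt(2) -- not preserved.
(C) T(x,y) = (2x, 2y): v = (1, 0) has norm sqrt((1)^2 + (0)^2) = 1, but T(v) = (2, 0) has norm 2 -- not preserved.
(D) T(x,y) = (-y, x): preserves the norm -- it is an orthogonal map (a rotation/reflection), and (-y)^2 + (x)^2 simplifies to x^2 + y^2.

Therefore the answer is (D).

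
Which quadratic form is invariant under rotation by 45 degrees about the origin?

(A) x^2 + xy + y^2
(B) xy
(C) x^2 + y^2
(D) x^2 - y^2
C

Rotation by 45 degrees sends (x, y) to (sqrt(2)x/2 - sqrt(2)y/2, sqrt(2)x/2 + sqrt(2)y/2).
Substitute the transformed coordinates into each option and compare with the original:
(A) x^2 + xy + y^2  ->  (sqrt(2)x/2 - sqrt(2)y/2)^2 + (sqrt(2)x/2 - sqrt(2)y/2)(sqrt(2)x/2 + sqrt(2)y/2) + (sqrt(2)x/2 + sqrt(2)y/2)^2 = 3x^2/2 + y^2/2   [differs from x^2 + xy + y^2: not invariant]
(B) xy  ->  (sqrt(2)x/2 - sqrt(2)y/2)(sqrt(2)x/2 + sqrt(2)y/2) = x^2/2 - y^2/2   [differs from xy: not invariant]
(C) x^2 + y^2  ->  (sqrt(2)x/2 - sqrt(2)y/2)^2 + (sqrt(2)x/2 + sqrt(2)y/2)^2 = x^2 + y^2   [equals x^2 + y^2: invariant]
(D) x^2 - y^2  ->  (sqrt(2)x/2 - sqrt(2)y/2)^2 - (sqrt(2)x/2 + sqrt(2)y/2)^2 = -2xy   [differs from x^2 - y^2: not invariant]

Only option (C), x^2 + y^2, is unchanged by the transformation.
x^2 + y^2 is the squared distance from the origin, which rotations preserve.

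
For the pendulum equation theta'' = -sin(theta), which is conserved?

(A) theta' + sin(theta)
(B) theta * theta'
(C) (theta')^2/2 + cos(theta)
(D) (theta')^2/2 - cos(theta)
D

A first integral I satisfies dI/dt = 0 along every solution. Differentiate each option and use the equation of motion:
(A) d/dt[theta' + sin(theta)] = theta'' + cos(theta) theta' = -sin(theta) + theta' cos(theta), not identically 0
(B) d/dt[theta * theta'] = (theta')^2 + theta theta'' = (theta')^2 - theta sin(theta), not identically 0
(C) d/dt[(theta')^2/2 + cos(theta)] = theta' theta'' - sin(theta) theta' = -2 theta' sin(theta), not identically 0
(D) d/dt[(theta')^2/2 - cos(theta)] = theta' theta'' + sin(theta) theta' = theta'(-sin(theta)) + theta' sin(theta) = 0

Only (D) has zero time-derivative. This is the total energy: kinetic (theta')^2/2 plus potential -cos(theta).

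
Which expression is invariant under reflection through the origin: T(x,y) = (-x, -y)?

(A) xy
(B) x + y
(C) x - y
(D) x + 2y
A

The map is reflection through the origin: T(x,y) = (-x, -y).
Substitute the transformed coordinates into each option and compare with the original:
(A) xy  ->  (-x)(-y) = xy   [equals xy: invariant]
(B) x + y  ->  (-x) + (-y) = -x - y   [differs from x + y: not invariant]
(C) x - y  ->  (-x) - (-y) = -x + y   [differs from x - y: not invariant]
(D) x + 2y  ->  (-x) + 2(-y) = -x - 2y   [differs from x + 2y: not invariant]

Only option (A), xy, is unchanged by the transformation.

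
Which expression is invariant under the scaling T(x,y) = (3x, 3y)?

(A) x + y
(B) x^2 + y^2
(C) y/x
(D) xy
C

Under the uniform scaling T(x,y) = (3x, 3y):
Substitute the transformed coordinates into each option and compare with the original:
(A) x + y  ->  (3x) + (3y) = 3x + 3y   [differs from x + y: not invariant]
(B) x^2 + y^2  ->  (3x)^2 + (3y)^2 = 9x^2 + 9y^2   [differs from x^2 + y^2: not invariant]
(C) y/x  ->  (3y)/(3x) = y/x   [equals y/x: invariant]
(D) xy  ->  (3x)(3y) = 9xy   [differs from xy: not invariant]

Only option (C), y/x, is unchanged by the transformation.
The common factor 3 cancels in a ratio of coordinates, while sums, products and sums of squares pick up factors of 3 or 9.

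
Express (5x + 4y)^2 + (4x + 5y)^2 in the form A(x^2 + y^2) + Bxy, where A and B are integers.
41(x^2 + y^2) + 80xy

Expanding: (5x + 4y)^2 = 25x^2 + 40xy + 16y^2
(4x + 5y)^2 = 16x^2 + 40xy + 25y^2
Sum = (25+16)(x^2+y^2) + 80xy = 41(x^2 + y^2) + 80xy
This is symmetric in x and y.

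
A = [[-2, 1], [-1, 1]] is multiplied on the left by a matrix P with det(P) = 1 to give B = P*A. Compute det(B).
-1

By the multiplicative property of determinants, det(B) = det(P*A) = det(P) * det(A) = det(A),
so the determinant is invariant under multiplication by any determinant-1 matrix; we just need det(A).

det(A) = (-2)(1) - (1)(-1) = -2 - (-1) = -1

Therefore det(B) = 1 * (-1) = -1.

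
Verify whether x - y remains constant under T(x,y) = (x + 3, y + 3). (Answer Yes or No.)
Yes

Substitute T(x,y) = (x + 3, y + 3) into the expression and compare with the original.

Original: x - y
After applying T: (x + 3) - (y + 3) = x - y

This is identical to the original x - y, so the expression is invariant.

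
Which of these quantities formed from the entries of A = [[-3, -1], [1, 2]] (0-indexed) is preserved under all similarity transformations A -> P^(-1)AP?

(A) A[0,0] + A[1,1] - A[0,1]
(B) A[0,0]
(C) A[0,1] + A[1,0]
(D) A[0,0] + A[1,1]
D

A[0,0] + A[1,1] is the trace of A. By the cyclic property of the trace, tr(P^(-1)AP) = tr(APP^(-1)) = tr(A), so it is the same for every matrix similar to A.

The other combinations are not similarity invariants. For example, take P = [[2, 1], [1, 1]] (det P = 1), so P^(-1) = [[1, -1], [-1, 2]] and
B = P^(-1)AP = [[-11, -7], [15, 10]].
Evaluating each option on A and on B:
(A) A[0,0] + A[1,1] - A[0,1]: 0 for A, 6 for B -> changes
(B) A[0,0]: -3 for A, -11 for B -> changes
(C) A[0,1] + A[1,0]: 0 for A, 8 for B -> changes
(D) A[0,0] + A[1,1]: -1 for A, -1 for B -> unchanged

Only (D) A[0,0] + A[1,1] = -1 survives (and it does so for every P, not just this one), so it is the invariant.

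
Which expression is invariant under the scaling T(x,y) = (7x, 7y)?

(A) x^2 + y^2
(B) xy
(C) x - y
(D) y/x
D

Under the uniform scaling T(x,y) = (7x, 7y):
Substitute the transformed coordinates into each option and compare with the original:
(A) x^2 + y^2  ->  (7x)^2 + (7y)^2 = 49x^2 + 49y^2   [differs from x^2 + y^2: not invariant]
(B) xy  ->  (7x)(7y) = 49xy   [differs from xy: not invariant]
(C) x - y  ->  (7x) - (7y) = 7x - 7y   [differs from x - y: not invariant]
(D) y/x  ->  (7y)/(7x) = y/x   [equals y/x: invariant]

Only option (D), y/x, is unchanged by the transformation.
The common factor 7 cancels in a ratio of coordinates, while sums, products and sums of squares pick up factors of 7 or 49.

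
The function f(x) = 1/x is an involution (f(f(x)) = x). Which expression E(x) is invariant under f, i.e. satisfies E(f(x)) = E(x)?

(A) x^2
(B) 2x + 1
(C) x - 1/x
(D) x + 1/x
D

Replace x by f(x) = 1/x in each option and simplify. As a quick numerical cross-check, also compare E(4) with E(f(4)) = E(1/4).

(A) x^2  ->  (1/x)^2 = x^(-2); check: E(4) = 16 but E(1/4) = 1/16.   [not invariant]
(B) 2x + 1  ->  2(1/x) + 1 = (x + 2)/x; check: E(4) = 9 but E(1/4) = 3/2.   [not invariant]
(C) x - 1/x  ->  (1/x) - 1/(1/x) = -x + 1/x; check: E(4) = 15/4 but E(1/4) = -15/4.   [not invariant]
(D) x + 1/x  ->  (1/x) + 1/(1/x), which simplifies back to x + 1/x; check: E(4) = 17/4, E(1/4) = 17/4.   [invariant]

Only (D) is unchanged. E is symmetric under swapping x with f(x) = 1/x, which is exactly what an involution does.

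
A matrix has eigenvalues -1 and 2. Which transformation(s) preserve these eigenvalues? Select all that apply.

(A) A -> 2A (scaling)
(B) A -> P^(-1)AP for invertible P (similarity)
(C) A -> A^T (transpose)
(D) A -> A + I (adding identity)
B and C

Eigenvalues are preserved by:
1. Similarity transformations: A -> P^(-1)AP (same characteristic polynomial)
2. Transpose: A^T has the same eigenvalues as A

Eigenvalues are NOT preserved by:
- Adding identity: eigenvalues become -1+1, 2+1
- Scaling: eigenvalues become -2, 4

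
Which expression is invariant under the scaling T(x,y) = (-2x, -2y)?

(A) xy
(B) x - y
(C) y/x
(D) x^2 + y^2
C

Under the uniform scaling T(x,y) = (-2x, -2y):
Substitute the transformed coordinates into each option and compare with the original:
(A) xy  ->  (-2x)(-2y) = 4xy   [differs from xy: not invariant]
(B) x - y  ->  (-2x) - (-2y) = -2x + 2y   [differs from x - y: not invariant]
(C) y/x  ->  (-2y)/(-2x) = y/x   [equals y/x: invariant]
(D) x^2 + y^2  ->  (-2x)^2 + (-2y)^2 = 4x^2 + 4y^2   [differs from x^2 + y^2: not invariant]

Only option (C), y/x, is unchanged by the transformation.
The common factor -2 cancels in a ratio of coordinates, while sums, products and sums of squares pick up factors of -2 or 4.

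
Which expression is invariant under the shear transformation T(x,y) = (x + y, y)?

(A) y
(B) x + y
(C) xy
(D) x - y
A

Under the shear T(x,y) = (x + y, y):
Substitute the transformed coordinates into each option and compare with the original:
(A) y  ->  (y) = y   [equals y: invariant]
(B) x + y  ->  (x + y) + (y) = x + 2y   [differs from x + y: not invariant]
(C) xy  ->  (x + y)(y) = xy + y^2   [differs from xy: not invariant]
(D) x - y  ->  (x + y) - (y) = x   [differs from x - y: not invariant]

Only option (A), y, is unchanged by the transformation.
A horizontal shear moves points parallel to the x-axis, so the y-coordinate (and any function of y alone) is unchanged.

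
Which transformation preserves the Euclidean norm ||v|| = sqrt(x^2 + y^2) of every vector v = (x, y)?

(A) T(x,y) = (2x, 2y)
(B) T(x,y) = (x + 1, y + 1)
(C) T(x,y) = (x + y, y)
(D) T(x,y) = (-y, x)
D

A transformation preserves a norm if ||T(v)|| = ||v|| for every v; a single vector where the norm changes rules an option out.

(A) T(x,y) = (2x, 2y): v = (1, 0) has norm sqrt((1)^2 + (0)^2) = 1, but T(v) = (2, 0) has norm 2 -- not preserved.
(B) T(x,y) = (x + 1, y + 1): v = (1, 0) has norm sqrt((1)^2 + (0)^2) = 1, but T(v) = (2, 1) has norm sqrt(5) -- not preserved.
(C) T(x,y) = (x + y, y): v = (0, 1) has norm sqrt((0)^2 + (1)^2) = 1, but T(v) = (1, 1) has norm sqrt(2) -- not preserved.
(D) T(x,y) = (-y, x): preserves the norm -- it is an orthogonal map (a rotation/reflection), and (-y)^2 + (x)^2 simplifies to x^2 + y^2.

Therefore the answer is (D).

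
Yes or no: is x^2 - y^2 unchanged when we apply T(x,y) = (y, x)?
No

Substitute T(x,y) = (y, x) into the expression and compare with the original.

Original: x^2 - y^2
After applying T: (y)^2 - (x)^2 = -x^2 + y^2

This differs from the original x^2 - y^2 (difference: -2x^2 + 2y^2), so the expression is NOT invariant.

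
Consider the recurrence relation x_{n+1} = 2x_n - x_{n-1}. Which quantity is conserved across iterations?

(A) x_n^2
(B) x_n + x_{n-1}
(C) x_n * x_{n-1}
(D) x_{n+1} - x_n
D

For the recurrence x_{n+1} = 2x_n - x_{n-1}:

If x_{n+1} = 2x_n - x_{n-1}, then:
x_{n+1} - x_n = x_n - x_{n-1}
The first difference is constant throughout the sequence.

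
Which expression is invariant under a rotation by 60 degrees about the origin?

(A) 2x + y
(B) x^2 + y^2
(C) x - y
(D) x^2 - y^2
B

A rotation by 60 degrees sends (x, y) to (x/2 - sqrt(3)y/2, sqrt(3)x/2 + y/2).
Substitute the transformed coordinates into each option and compare with the original:
(A) 2x + y  ->  2(x/2 - sqrt(3)y/2) + (sqrt(3)x/2 + y/2) = sqrt(3)x/2 + x - sqrt(3)y + y/2   [differs from 2x + y: not invariant]
(B) x^2 + y^2  ->  (x/2 - sqrt(3)y/2)^2 + (sqrt(3)x/2 + y/2)^2 = x^2 + y^2   [equals x^2 + y^2: invariant]
(C) x - y  ->  (x/2 - sqrt(3)y/2) - (sqrt(3)x/2 + y/2) = -sqrt(3)x/2 + x/2 - sqrt(3)y/2 - y/2   [differs from x - y: not invariant]
(D) x^2 - y^2  ->  (x/2 - sqrt(3)y/2)^2 - (sqrt(3)x/2 + y/2)^2 = -x^2/2 - sqrt(3)xy + y^2/2   [differs from x^2 - y^2: not invariant]

Only option (B), x^2 + y^2, is unchanged by the transformation.
Geometrically, x^2 + y^2 is the squared distance from the origin, which every rotation about the origin preserves.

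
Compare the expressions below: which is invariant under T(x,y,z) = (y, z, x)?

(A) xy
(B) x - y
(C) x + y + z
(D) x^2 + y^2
C

Apply T(x,y,z) = (y, z, x) to each option, i.e. replace (x, y, z) by the transformed coordinates.
Substitute the transformed coordinates into each option and compare with the original:
(A) xy  ->  (y)(z) = yz   [differs from xy: not invariant]
(B) x - y  ->  (y) - (z) = y - z   [differs from x - y: not invariant]
(C) x + y + z  ->  (y) + (z) + (x) = x + y + z   [equals x + y + z: invariant]
(D) x^2 + y^2  ->  (y)^2 + (z)^2 = y^2 + z^2   [differs from x^2 + y^2: not invariant]

Only option (C), x + y + z, is unchanged by the transformation.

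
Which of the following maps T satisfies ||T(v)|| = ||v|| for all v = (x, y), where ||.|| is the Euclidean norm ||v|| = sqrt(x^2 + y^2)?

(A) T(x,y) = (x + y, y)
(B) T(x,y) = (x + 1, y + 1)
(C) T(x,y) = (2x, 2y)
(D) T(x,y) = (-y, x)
D

A transformation preserves a norm if ||T(v)|| = ||v|| for every v; a single vector where the norm changes rules an option out.

(A) T(x,y) = (x + y, y): v = (0, 1) has norm sqrt((0)^2 + (1)^2) = 1, but T(v) = (1, 1) has norm sqrt(2) -- not preserved.
(B) T(x,y) = (x + 1, y + 1): v = (1, 0) has norm sqrt((1)^2 + (0)^2) = 1, but T(v) = (2, 1) has norm sqrt(5) -- not preserved.
(C) T(x,y) = (2x, 2y): v = (1, 0) has norm sqrt((1)^2 + (0)^2) = 1, but T(v) = (2, 0) has norm 2 -- not preserved.
(D) T(x,y) = (-y, x): preserves the norm -- it is an orthogonal map (a rotation/reflection), and (-y)^2 + (x)^2 simplifies to x^2 + y^2.

Therefore the answer is (D).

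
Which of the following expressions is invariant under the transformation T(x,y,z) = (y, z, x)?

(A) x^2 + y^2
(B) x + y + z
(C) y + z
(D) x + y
B

Apply T(x,y,z) = (y, z, x) to each option, i.e. replace (x, y, z) by the transformed coordinates.
Substitute the transformed coordinates into each option and compare with the original:
(A) x^2 + y^2  ->  (y)^2 + (z)^2 = y^2 + z^2   [differs from x^2 + y^2: not invariant]
(B) x + y + z  ->  (y) + (z) + (x) = x + y + z   [equals x + y + z: invariant]
(C) y + z  ->  (z) + (x) = x + z   [differs from y + z: not invariant]
(D) x + y  ->  (y) + (z) = y + z   [differs from x + y: not invariant]

Only option (B), x + y + z, is unchanged by the transformation.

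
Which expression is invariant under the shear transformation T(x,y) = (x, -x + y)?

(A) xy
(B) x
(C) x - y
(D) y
B

Under the shear T(x,y) = (x, -x + y):
Substitute the transformed coordinates into each option and compare with the original:
(A) xy  ->  (x)(-x + y) = -x^2 + xy   [differs from xy: not invariant]
(B) x  ->  (x) = x   [equals x: invariant]
(C) x - y  ->  (x) - (-x + y) = 2x - y   [differs from x - y: not invariant]
(D) y  ->  (-x + y) = -x + y   [differs from y: not invariant]

Only option (B), x, is unchanged by the transformation.
A vertical shear moves points parallel to the y-axis, so the x-coordinate (and any function of x alone) is unchanged.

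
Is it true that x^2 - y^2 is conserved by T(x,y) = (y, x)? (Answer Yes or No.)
No

Substitute T(x,y) = (y, x) into the expression and compare with the original.

Original: x^2 - y^2
After applying T: (y)^2 - (x)^2 = -x^2 + y^2

This differs from the original x^2 - y^2 (difference: -2x^2 + 2y^2), so the expression is NOT invariant.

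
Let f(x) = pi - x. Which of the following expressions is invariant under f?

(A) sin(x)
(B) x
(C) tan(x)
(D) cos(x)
A

For f(x) = pi - x:
sin(pi - x) = sin(x), so sine is invariant under this transformation.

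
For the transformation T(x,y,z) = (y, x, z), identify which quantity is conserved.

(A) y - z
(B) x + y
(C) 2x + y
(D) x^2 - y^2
B

Apply T(x,y,z) = (y, x, z) to each option, i.e. replace (x, y, z) by the transformed coordinates.
Substitute the transformed coordinates into each option and compare with the original:
(A) y - z  ->  (x) - (z) = x - z   [differs from y - z: not invariant]
(B) x + y  ->  (y) + (x) = x + y   [equals x + y: invariant]
(C) 2x + y  ->  2(y) + (x) = x + 2y   [differs from 2x + y: not invariant]
(D) x^2 - y^2  ->  (y)^2 - (x)^2 = -x^2 + y^2   [differs from x^2 - y^2: not invariant]

Only option (B), x + y, is unchanged by the transformation.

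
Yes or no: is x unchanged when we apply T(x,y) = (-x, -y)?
No

Substitute T(x,y) = (-x, -y) into the expression and compare with the original.

Original: x
After applying T: (-x) = -x

This differs from the original x (difference: -2x), so the expression is NOT invariant.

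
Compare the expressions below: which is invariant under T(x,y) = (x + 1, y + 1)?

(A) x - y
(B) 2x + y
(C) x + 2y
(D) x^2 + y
A

An expression E(x,y) is invariant under T if E(T(x,y)) = E(x,y). Here T(x,y) = (x + 1, y + 1).
Substitute the transformed coordinates into each option and compare with the original:
(A) x - y  ->  (x + 1) - (y + 1) = x - y   [equals x - y: invariant]
(B) 2x + y  ->  2(x + 1) + (y + 1) = 2x + y + 3   [differs from 2x + y: not invariant]
(C) x + 2y  ->  (x + 1) + 2(y + 1) = x + 2y + 3   [differs from x + 2y: not invariant]
(D) x^2 + y  ->  (x + 1)^2 + (y + 1) = x^2 + 2x + y + 2   [differs from x^2 + y: not invariant]

Only option (A), x - y, is unchanged by the transformation.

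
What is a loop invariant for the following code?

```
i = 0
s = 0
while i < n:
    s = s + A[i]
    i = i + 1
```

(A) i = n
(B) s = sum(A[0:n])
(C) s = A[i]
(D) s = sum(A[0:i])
D

A loop invariant must hold before the first iteration and be re-established by every execution of the body.

(D) s = sum(A[0:i]): Initially i = 0 and s = 0 = sum of the empty slice A[0:0]. If s = sum(A[0:i]) holds at the top of an iteration, the body sets s to sum(A[0:i]) + A[i] = sum(A[0:i+1]) and then i to i+1, so s = sum(A[0:i]) holds again. At exit i = n, giving s = sum(A[0:n]).

The other options fail:
(A) i = n: false initially (i = 0); it is the exit condition, not an invariant.
(B) s = sum(A[0:n]): false before the loop (s = 0, not the full sum) -- it only becomes true at exit.
(C) s = A[i]: after the first iteration s = A[0] but i = 1, so s = A[i] compares s with the wrong element (and fails in general).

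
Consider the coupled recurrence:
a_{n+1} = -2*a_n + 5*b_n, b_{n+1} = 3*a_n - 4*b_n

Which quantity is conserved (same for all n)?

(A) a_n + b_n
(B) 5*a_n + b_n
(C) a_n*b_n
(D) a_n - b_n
A

Replace a_n by a_{n+1} = -2*a_n + 5*b_n and b_n by b_{n+1} = 3*a_n - 4*b_n in each option and simplify:
(A) a_n + b_n  ->  (-2*a_n + 5*b_n) + (3*a_n - 4*b_n) = a_n + b_n   [conserved]
(B) 5*a_n + b_n  ->  5*(-2*a_n + 5*b_n) + (3*a_n - 4*b_n) = -7*a_n + 21*b_n   [not conserved]
(C) a_n*b_n  ->  (-2*a_n + 5*b_n)*(3*a_n - 4*b_n) = -6*a_n^2 + 23*a_n*b_n - 20*b_n^2   [not conserved]
(D) a_n - b_n  ->  (-2*a_n + 5*b_n) - (3*a_n - 4*b_n) = -5*a_n + 9*b_n   [not conserved]

Only (A) a_n + b_n returns to itself after one step, so it is the conserved quantity.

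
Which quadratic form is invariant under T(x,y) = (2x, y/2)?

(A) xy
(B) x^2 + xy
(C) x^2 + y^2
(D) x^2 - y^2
A

T multiplies x by 2 and divides y by 2.
Substitute the transformed coordinates into each option and compare with the original:
(A) xy  ->  (2x)(y/2) = xy   [equals xy: invariant]
(B) x^2 + xy  ->  (2x)^2 + (2x)(y/2) = 4x^2 + xy   [differs from x^2 + xy: not invariant]
(C) x^2 + y^2  ->  (2x)^2 + (y/2)^2 = 4x^2 + y^2/4   [differs from x^2 + y^2: not invariant]
(D) x^2 - y^2  ->  (2x)^2 - (y/2)^2 = 4x^2 - y^2/4   [differs from x^2 - y^2: not invariant]

Only option (A), xy, is unchanged by the transformation.
The factors 2 and 1/2 cancel only in the pure product xy.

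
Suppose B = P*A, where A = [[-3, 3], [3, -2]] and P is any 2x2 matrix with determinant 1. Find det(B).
-3

By the multiplicative property of determinants, det(B) = det(P*A) = det(P) * det(A) = det(A),
so the determinant is invariant under multiplication by any determinant-1 matrix; we just need det(A).

det(A) = (-3)(-2) - (3)(3) = 6 - 9 = -3

Therefore det(B) = 1 * (-3) = -3.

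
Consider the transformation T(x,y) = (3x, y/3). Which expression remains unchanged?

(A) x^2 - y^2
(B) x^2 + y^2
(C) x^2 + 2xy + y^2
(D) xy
D

An expression E(x,y) is invariant under T if E(T(x,y)) = E(x,y). Here T(x,y) = (3x, y/3).
Substitute the transformed coordinates into each option and compare with the original:
(A) x^2 - y^2  ->  (3x)^2 - (y/3)^2 = 9x^2 - y^2/9   [differs from x^2 - y^2: not invariant]
(B) x^2 + y^2  ->  (3x)^2 + (y/3)^2 = 9x^2 + y^2/9   [differs from x^2 + y^2: not invariant]
(C) x^2 + 2xy + y^2  ->  (3x)^2 + 2(3x)(y/3) + (y/3)^2 = 9x^2 + 2xy + y^2/9   [differs from x^2 + 2xy + y^2: not invariant]
(D) xy  ->  (3x)(y/3) = xy   [equals xy: invariant]

Only option (D), xy, is unchanged by the transformation.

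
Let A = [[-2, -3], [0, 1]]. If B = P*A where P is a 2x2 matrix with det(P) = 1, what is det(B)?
-2

By the multiplicative property of determinants, det(B) = det(P*A) = det(P) * det(A) = det(A),
so the determinant is invariant under multiplication by any determinant-1 matrix; we just need det(A).

det(A) = (-2)(1) - (-3)(0) = -2 - 0 = -2

Therefore det(B) = 1 * (-2) = -2.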